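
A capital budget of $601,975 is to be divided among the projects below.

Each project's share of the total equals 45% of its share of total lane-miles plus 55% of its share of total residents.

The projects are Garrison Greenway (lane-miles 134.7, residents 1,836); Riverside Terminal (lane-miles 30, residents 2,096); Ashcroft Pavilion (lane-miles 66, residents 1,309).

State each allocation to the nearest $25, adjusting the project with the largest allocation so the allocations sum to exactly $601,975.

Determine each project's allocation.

Garrison Greenway: $274,150 | Riverside Terminal: $167,625 | Ashcroft Pavilion: $160,200

Totals — lane-miles 230.7, residents 5,241.
Combined weights (45% lane-miles + 55% residents): Garrison Greenway 0.4554; Riverside Terminal 0.2785; Ashcroft Pavilion 0.2661.
Raw shares: Garrison Greenway 274,149.63; Riverside Terminal 167,635.34; Ashcroft Pavilion 160,190.03.
After rounding ($25): Garrison Greenway $274,150; Riverside Terminal $167,625; Ashcroft Pavilion $160,200. Sum = $601,975.
Rounded total matches; no reconciliation needed.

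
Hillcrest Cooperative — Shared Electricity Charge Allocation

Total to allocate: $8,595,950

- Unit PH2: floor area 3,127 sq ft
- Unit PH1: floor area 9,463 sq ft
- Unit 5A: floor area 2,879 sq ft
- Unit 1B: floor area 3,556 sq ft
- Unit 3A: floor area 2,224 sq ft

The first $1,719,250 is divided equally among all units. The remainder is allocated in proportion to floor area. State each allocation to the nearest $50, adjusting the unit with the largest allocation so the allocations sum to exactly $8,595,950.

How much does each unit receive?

Unit PH2: $1,355,800; Unit PH1: $3,406,350; Unit 5A: $1,275,550; Unit 1B: $1,494,650; Unit 3A: $1,063,600

Equal tier: $1,719,250 ÷ 5 = $343,850 apiece.
Remainder $6,876,700 by floor area (total 21,249): Unit PH2 1,011,974.25 → $1,011,950; Unit PH1 3,062,459.98 → $3,062,450; Unit 5A 931,715.34 → $931,700; Unit 1B 1,150,809.22 → $1,150,800; Unit 3A 719,741.20 → $719,750.
Rounding difference +$50 on remainder applied to Unit PH1.
Totals: Unit PH2 $343,850 + $1,011,950 = $1,355,800; Unit PH1 $343,850 + $3,062,500 = $3,406,350; Unit 5A $343,850 + $931,700 = $1,275,550; Unit 1B $343,850 + $1,150,800 = $1,494,650; Unit 3A $343,850 + $719,750 = $1,063,600.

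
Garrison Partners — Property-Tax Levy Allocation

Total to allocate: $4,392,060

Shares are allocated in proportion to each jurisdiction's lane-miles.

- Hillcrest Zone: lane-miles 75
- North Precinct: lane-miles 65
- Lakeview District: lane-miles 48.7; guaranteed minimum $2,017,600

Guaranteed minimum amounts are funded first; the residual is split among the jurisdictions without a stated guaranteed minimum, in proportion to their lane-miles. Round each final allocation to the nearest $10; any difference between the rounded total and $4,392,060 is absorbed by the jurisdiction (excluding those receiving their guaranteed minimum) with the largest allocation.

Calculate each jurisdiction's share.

Guaranteed amounts: Lakeview District $2,017,600. Remaining pool $2,374,460.
Remaining pool split over remaining lane-miles 140: Hillcrest Zone 1,272,032.14 → $1,272,030; North Precinct 1,102,427.86 → $1,102,430.

Hillcrest Zone: $1,272,030; North Precinct: $1,102,430; Lakeview District: $2,017,600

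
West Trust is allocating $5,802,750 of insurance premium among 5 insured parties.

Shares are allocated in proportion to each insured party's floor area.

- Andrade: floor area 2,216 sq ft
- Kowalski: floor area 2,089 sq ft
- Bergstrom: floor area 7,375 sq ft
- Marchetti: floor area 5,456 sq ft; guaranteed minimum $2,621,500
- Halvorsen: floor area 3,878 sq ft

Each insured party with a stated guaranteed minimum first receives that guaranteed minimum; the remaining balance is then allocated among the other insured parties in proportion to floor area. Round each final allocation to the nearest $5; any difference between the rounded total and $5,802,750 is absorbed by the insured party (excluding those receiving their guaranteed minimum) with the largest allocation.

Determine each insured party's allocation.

Minimums first: Marchetti $2,621,500. Balance $3,181,250.
Balance split over remaining floor area 15,558: Andrade 453,120.58 → $453,120; Kowalski 427,152.03 → $427,150; Bergstrom 1,508,016.37 → $1,508,015; Halvorsen 792,961.02 → $792,960.
Rounding difference +$5 applied to Bergstrom → $1,508,020.

Andrade: $453,120 | Kowalski: $427,150 | Bergstrom: $1,508,020 | Marchetti: $2,621,500 | Halvorsen: $792,960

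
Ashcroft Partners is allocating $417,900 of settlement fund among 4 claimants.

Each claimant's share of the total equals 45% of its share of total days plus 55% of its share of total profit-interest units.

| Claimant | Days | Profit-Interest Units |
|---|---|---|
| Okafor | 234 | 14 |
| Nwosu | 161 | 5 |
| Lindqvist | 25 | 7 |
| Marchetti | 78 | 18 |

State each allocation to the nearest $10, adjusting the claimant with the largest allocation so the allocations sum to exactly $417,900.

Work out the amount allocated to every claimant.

Days total 498; profit-interest units total 44.
Blended shares (45% days + 55% profit-interest units): Okafor 0.3864; Nwosu 0.2080; Lindqvist 0.1101; Marchetti 0.2955.
Pro-rata amounts: Okafor 161,495.69; Nwosu 86,915.65; Lindqvist 46,006.76; Marchetti 123,481.90.
Rounded to nearest $10: Okafor $161,500; Nwosu $86,920; Lindqvist $46,010; Marchetti $123,480. Sum = $417,910.
Difference $417,900 − $417,910 = −$10 applied to largest allocation (Okafor): Okafor becomes $161,490.

Okafor: $161,490 · Nwosu: $86,920 · Lindqvist: $46,010 · Marchetti: $123,480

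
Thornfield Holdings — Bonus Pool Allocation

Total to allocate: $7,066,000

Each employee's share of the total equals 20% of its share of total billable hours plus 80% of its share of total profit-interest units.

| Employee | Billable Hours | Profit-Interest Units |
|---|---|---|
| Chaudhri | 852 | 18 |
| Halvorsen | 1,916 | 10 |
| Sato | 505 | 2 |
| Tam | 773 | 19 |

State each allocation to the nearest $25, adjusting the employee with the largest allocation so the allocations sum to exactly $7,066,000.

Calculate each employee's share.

Totals — billable hours 4,046, profit-interest units 49.
Combined weights (20% billable hours + 80% profit-interest units): Chaudhri 0.3360; Halvorsen 0.2580; Sato 0.0576; Tam 0.3484.
Pro-rata amounts: Chaudhri 2,374,128.10; Halvorsen 1,822,859.35; Sato 407,114.57; Tam 2,461,897.99.
After rounding ($25): Chaudhri $2,374,125; Halvorsen $1,822,850; Sato $407,125; Tam $2,461,900. Sum = $7,066,000.
Sum already equals the total — no adjustment.

Chaudhri: $2,374,125 | Halvorsen: $1,822,850 | Sato: $407,125 | Tam: $2,461,900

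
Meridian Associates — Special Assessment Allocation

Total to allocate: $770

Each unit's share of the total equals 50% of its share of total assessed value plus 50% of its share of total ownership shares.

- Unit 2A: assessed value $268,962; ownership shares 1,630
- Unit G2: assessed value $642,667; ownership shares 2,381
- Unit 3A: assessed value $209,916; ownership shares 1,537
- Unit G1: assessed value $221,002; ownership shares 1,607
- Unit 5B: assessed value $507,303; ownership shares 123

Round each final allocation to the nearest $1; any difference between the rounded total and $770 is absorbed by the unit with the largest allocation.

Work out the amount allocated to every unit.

Assessed value total 1,849,850; ownership shares total 7,278.
Blended shares (50% assessed value + 50% ownership shares): Unit 2A 0.1847; Unit G2 0.3373; Unit 3A 0.1623; Unit G1 0.1701; Unit 5B 0.1456.
Raw shares: Unit 2A 142.20; Unit G2 259.71; Unit 3A 124.99; Unit G1 131.00; Unit 5B 112.09.
After rounding ($1): Unit 2A $142; Unit G2 $260; Unit 3A $125; Unit G1 $131; Unit 5B $112. Sum = $770.
No rounding difference to absorb.

Unit 2A: $142; Unit G2: $260; Unit 3A: $125; Unit G1: $131; Unit 5B: $112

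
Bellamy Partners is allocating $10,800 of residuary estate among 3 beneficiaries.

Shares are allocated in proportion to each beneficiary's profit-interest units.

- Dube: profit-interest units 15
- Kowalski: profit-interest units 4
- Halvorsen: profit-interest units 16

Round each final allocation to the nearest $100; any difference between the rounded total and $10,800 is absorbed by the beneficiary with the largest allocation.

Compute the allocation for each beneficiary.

Combined profit-interest units = 35.
Proportional shares: Dube 15/35 × $10,800 = 4,628.57; Kowalski 4/35 × $10,800 = 1,234.29; Halvorsen 16/35 × $10,800 = 4,937.14.
Rounded to nearest $100: Dube $4,600; Kowalski $1,200; Halvorsen $4,900. Sum = $10,700.
Difference $10,800 − $10,700 = +$100 applied to largest allocation (Halvorsen): Halvorsen becomes $5,000.

Dube: $4,600 · Kowalski: $1,200 · Halvorsen: $5,000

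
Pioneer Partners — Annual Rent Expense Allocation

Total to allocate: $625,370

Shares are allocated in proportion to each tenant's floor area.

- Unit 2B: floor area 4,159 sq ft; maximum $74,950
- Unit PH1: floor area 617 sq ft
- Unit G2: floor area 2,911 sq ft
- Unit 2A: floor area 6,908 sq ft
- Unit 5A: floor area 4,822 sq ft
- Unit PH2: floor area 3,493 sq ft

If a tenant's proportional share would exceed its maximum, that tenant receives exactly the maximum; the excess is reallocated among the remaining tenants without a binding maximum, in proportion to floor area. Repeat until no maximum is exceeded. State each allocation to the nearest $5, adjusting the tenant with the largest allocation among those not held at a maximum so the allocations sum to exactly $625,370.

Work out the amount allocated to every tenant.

Sum of floor area: 22,910.
Unconstrained shares: Unit 2B 113,527.45; Unit PH1 16,842.13; Unit G2 79,461.02; Unit 2A 188,566.39; Unit 5A 131,625.24; Unit PH2 95,347.77.
Held at cap: Unit 2B ($74,950); balance $550,420 reallocated over remaining floor area 18,751.
Shares after redistribution: Unit PH1 18,111.52 → $18,110; Unit G2 85,449.98 → $85,450; Unit 2A 202,778.59 → $202,780; Unit 5A 141,545.80 → $141,545; Unit PH2 102,534.11 → $102,535.

Unit 2B: $74,950; Unit PH1: $18,110; Unit G2: $85,450; Unit 2A: $202,780; Unit 5A: $141,545; Unit PH2: $102,535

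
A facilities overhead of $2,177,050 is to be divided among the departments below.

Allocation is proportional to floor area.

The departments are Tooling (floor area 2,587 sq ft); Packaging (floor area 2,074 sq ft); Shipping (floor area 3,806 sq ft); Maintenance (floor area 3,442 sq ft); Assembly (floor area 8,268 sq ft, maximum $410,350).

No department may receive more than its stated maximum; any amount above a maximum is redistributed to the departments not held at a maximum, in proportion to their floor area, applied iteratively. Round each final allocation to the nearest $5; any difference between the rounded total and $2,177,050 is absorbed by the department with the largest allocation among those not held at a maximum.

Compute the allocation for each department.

Floor area total: 20,177.
Unconstrained shares: Tooling 279,131.11; Packaging 223,779.64; Shipping 410,658.29; Maintenance 371,383.56; Assembly 892,097.41.
Cap binds for Assembly ($410,350); residual $1,766,700 reallocated over remaining floor area 11,909.
Remaining shares: Tooling 383,781.42 → $383,780; Packaging 307,677.87 → $307,680; Shipping 564,620.05 → $564,620; Maintenance 510,620.66 → $510,620.

Tooling: $383,780; Packaging: $307,680; Shipping: $564,620; Maintenance: $510,620; Assembly: $410,350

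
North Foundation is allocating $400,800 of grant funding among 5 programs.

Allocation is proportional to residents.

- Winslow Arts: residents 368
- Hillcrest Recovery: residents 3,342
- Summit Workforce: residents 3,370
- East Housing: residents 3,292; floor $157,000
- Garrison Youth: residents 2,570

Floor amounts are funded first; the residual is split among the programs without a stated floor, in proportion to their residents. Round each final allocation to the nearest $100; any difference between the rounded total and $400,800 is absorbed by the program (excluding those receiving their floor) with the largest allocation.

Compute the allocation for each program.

Guaranteed amounts: East Housing $157,000. Remaining pool $243,800.
Remaining pool split over remaining residents 9,650: Winslow Arts 9,297.24 → $9,300; Hillcrest Recovery 84,433.12 → $84,400; Summit Workforce 85,140.52 → $85,100; Garrison Youth 64,929.12 → $64,900.
Rounding difference +$100 applied to Summit Workforce → $85,200.

Winslow Arts: $9,300 | Hillcrest Recovery: $84,400 | Summit Workforce: $85,200 | East Housing: $157,000 | Garrison Youth: $64,900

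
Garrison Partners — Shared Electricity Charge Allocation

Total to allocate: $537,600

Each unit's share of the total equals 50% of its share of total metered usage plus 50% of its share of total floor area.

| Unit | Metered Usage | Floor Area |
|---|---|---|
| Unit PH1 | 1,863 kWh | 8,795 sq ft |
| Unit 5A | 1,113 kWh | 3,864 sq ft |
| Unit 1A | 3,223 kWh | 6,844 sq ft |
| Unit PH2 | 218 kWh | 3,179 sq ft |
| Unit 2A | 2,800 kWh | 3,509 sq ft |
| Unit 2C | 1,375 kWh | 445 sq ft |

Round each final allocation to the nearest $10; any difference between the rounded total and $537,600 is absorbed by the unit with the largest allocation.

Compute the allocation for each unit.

Totals — metered usage 10,592, floor area 26,636.
Combined weights (50% metered usage + 50% floor area): Unit PH1 0.2530; Unit 5A 0.1251; Unit 1A 0.2806; Unit PH2 0.0700; Unit 2A 0.1980; Unit 2C 0.0733.
Unrounded shares: Unit PH1 136,034.22; Unit 5A 67,239.28; Unit 1A 150,859.09; Unit PH2 37,613.54; Unit 2A 106,468.84; Unit 2C 39,385.02.
At nearest $10: Unit PH1 $136,030; Unit 5A $67,240; Unit 1A $150,860; Unit PH2 $37,610; Unit 2A $106,470; Unit 2C $39,390. Sum = $537,600.
Sum already equals the total — no adjustment.

Unit PH1: $136,030; Unit 5A: $67,240; Unit 1A: $150,860; Unit PH2: $37,610; Unit 2A: $106,470; Unit 2C: $39,390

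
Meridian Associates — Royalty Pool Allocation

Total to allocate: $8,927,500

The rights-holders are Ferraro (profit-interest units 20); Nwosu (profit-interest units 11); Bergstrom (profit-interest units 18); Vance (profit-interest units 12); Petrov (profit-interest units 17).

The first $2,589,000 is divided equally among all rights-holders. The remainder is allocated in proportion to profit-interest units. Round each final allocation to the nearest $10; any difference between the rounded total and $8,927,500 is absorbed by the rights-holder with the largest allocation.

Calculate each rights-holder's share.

Ferraro: $2,143,060 | Nwosu: $1,411,690 | Bergstrom: $1,980,530 | Vance: $1,492,950 | Petrov: $1,899,270

Equal tier: $2,589,000 ÷ 5 = $517,800 apiece.
Remainder $6,338,500 by profit-interest units (total 78): Ferraro 1,625,256.41 → $1,625,260; Nwosu 893,891.03 → $893,890; Bergstrom 1,462,730.77 → $1,462,730; Vance 975,153.85 → $975,150; Petrov 1,381,467.95 → $1,381,470.
Totals: Ferraro $517,800 + $1,625,260 = $2,143,060; Nwosu $517,800 + $893,890 = $1,411,690; Bergstrom $517,800 + $1,462,730 = $1,980,530; Vance $517,800 + $975,150 = $1,492,950; Petrov $517,800 + $1,381,470 = $1,899,270.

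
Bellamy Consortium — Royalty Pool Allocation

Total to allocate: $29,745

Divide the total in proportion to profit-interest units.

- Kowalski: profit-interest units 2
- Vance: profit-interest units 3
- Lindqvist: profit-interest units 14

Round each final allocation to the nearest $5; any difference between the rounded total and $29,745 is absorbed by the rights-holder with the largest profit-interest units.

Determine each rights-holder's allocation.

Combined profit-interest units = 2 + 3 + 14 = 19.
Pro-rata amounts: Kowalski 3,131.05; Vance 4,696.58; Lindqvist 21,917.37.
After rounding ($5): Kowalski $3,130; Vance $4,695; Lindqvist $21,915. Sum = $29,740.
Difference $29,745 − $29,740 = +$5 applied to largest profit-interest units (Lindqvist): Lindqvist becomes $21,920.

Kowalski: $3,130; Vance: $4,695; Lindqvist: $21,920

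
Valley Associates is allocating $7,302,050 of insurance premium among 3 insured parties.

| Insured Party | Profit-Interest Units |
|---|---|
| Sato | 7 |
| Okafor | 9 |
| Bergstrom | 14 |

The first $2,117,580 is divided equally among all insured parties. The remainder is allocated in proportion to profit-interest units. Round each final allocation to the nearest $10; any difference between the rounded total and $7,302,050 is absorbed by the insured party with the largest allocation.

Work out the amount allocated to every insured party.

Sato: $1,915,570 · Okafor: $2,261,200 · Bergstrom: $3,125,280

Equal tier: $2,117,580 ÷ 3 = $705,860 apiece.
Remainder $5,184,470 by profit-interest units (total 30): Sato 1,209,709.67 → $1,209,710; Okafor 1,555,341.00 → $1,555,340; Bergstrom 2,419,419.33 → $2,419,420.
Totals: Sato $705,860 + $1,209,710 = $1,915,570; Okafor $705,860 + $1,555,340 = $2,261,200; Bergstrom $705,860 + $2,419,420 = $3,125,280.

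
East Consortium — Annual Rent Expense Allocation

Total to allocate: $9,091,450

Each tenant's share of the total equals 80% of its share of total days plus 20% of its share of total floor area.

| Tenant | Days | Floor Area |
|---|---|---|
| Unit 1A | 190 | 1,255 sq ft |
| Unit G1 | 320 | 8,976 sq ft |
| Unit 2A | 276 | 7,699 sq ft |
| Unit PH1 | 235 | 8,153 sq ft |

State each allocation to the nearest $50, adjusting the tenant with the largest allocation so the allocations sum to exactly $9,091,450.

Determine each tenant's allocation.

Unit 1A: $1,440,950 | Unit G1: $2,905,300 | Unit 2A: $2,502,800 | Unit PH1: $2,242,400

Days total 1,021; floor area total 26,083.
Combined weights (80% days + 20% floor area): Unit 1A 0.1585; Unit G1 0.3196; Unit 2A 0.2753; Unit PH1 0.2466.
Unrounded shares: Unit 1A 1,440,965.55; Unit G1 2,905,272.97; Unit 2A 2,502,814.27; Unit PH1 2,242,397.21.
After rounding ($50): Unit 1A $1,440,950; Unit G1 $2,905,250; Unit 2A $2,502,800; Unit PH1 $2,242,400. Sum = $9,091,400.
Difference $9,091,450 − $9,091,400 = +$50 applied to largest allocation (Unit G1): Unit G1 becomes $2,905,300.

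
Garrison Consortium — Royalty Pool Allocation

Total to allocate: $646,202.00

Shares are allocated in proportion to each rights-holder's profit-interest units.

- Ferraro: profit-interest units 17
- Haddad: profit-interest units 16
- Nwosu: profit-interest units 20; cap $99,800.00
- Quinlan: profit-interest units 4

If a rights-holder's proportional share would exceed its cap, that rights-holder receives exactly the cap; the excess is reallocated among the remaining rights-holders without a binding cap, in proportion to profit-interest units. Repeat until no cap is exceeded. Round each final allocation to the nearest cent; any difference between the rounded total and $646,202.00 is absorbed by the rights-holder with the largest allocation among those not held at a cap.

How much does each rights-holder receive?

Combined profit-interest units = 57.
Unconstrained shares: Ferraro 192,726.9123; Haddad 181,390.0351; Nwosu 226,737.5439; Quinlan 45,347.5088.
Capped: Nwosu ($99,800.00); balance $546,402.00 reallocated over remaining profit-interest units 37.
Remaining shares: Ferraro 251,049.5676 → $251,049.57; Haddad 236,281.9459 → $236,281.95; Quinlan 59,070.4865 → $59,070.49.
Rounding difference −$0.01 applied to Ferraro → $251,049.56.

Ferraro: $251,049.56 | Haddad: $236,281.95 | Nwosu: $99,800.00 | Quinlan: $59,070.49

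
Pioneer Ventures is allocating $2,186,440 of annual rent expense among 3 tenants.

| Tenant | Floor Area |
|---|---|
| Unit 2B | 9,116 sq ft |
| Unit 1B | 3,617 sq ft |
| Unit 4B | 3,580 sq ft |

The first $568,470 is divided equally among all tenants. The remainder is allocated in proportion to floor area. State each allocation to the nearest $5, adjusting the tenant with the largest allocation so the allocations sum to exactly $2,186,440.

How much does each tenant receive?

Unit 2B: $1,093,640; Unit 1B: $548,235; Unit 4B: $544,565

First tranche $568,470 split equally: $189,490 each.
Remainder $1,617,970 by floor area (total 16,313): Unit 2B 904,150.95 → $904,150; Unit 1B 358,744.41 → $358,745; Unit 4B 355,074.64 → $355,075.
Totals: Unit 2B $189,490 + $904,150 = $1,093,640; Unit 1B $189,490 + $358,745 = $548,235; Unit 4B $189,490 + $355,075 = $544,565.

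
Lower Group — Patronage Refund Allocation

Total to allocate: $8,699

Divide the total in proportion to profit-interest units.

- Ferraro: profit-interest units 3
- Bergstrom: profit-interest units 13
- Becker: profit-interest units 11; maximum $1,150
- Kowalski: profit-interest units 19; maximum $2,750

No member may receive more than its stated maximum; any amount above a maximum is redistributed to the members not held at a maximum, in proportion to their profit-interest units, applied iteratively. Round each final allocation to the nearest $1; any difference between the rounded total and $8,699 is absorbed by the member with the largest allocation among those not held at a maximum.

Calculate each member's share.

Ferraro: $900 · Bergstrom: $3,899 · Becker: $1,150 · Kowalski: $2,750

Combined profit-interest units = 46.
Proportional shares (ignoring caps): Ferraro 567.33; Bergstrom 2,458.41; Becker 2,080.20; Kowalski 3,593.07.
Held at cap: Becker ($1,150), Kowalski ($2,750); remaining pool $4,799 reallocated over remaining profit-interest units 16.
Remaining shares: Ferraro 899.81 → $900; Bergstrom 3,899.19 → $3,899.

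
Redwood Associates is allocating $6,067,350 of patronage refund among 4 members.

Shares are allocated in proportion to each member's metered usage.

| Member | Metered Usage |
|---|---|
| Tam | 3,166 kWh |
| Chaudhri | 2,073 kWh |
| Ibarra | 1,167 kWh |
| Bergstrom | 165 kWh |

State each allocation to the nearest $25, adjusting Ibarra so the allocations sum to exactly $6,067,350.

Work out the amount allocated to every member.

Tam: $2,923,325 | Chaudhri: $1,914,100 | Ibarra: $1,077,575 | Bergstrom: $152,350

Total metered usage = 6,571.
Proportional shares: Tam 3,166/6,571 × $6,067,350 = 2,923,334.36; Chaudhri 2,073/6,571 × $6,067,350 = 1,914,109.96; Ibarra 1,167/6,571 × $6,067,350 = 1,077,552.50; Bergstrom 165/6,571 × $6,067,350 = 152,353.18.
Rounded to nearest $25: Tam $2,923,325; Chaudhri $1,914,100; Ibarra $1,077,550; Bergstrom $152,350. Sum = $6,067,325.
Difference $6,067,350 − $6,067,325 = +$25 applied to Ibarra: Ibarra becomes $1,077,575.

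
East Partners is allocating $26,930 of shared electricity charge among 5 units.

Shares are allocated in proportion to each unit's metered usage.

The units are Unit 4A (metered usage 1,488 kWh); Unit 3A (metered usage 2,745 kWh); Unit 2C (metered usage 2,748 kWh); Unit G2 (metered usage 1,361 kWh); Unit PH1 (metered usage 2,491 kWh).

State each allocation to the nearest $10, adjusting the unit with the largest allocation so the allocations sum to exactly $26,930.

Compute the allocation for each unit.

Total metered usage = 10,833.
Raw shares: Unit 4A 1,488/10,833 × $26,930 = 3,699.05; Unit 3A 2,745/10,833 × $26,930 = 6,823.86; Unit 2C 2,748/10,833 × $26,930 = 6,831.32; Unit G2 1,361/10,833 × $26,930 = 3,383.34; Unit PH1 2,491/10,833 × $26,930 = 6,192.43.
After rounding ($10): Unit 4A $3,700; Unit 3A $6,820; Unit 2C $6,830; Unit G2 $3,380; Unit PH1 $6,190. Sum = $26,920.
Difference $26,930 − $26,920 = +$10 applied to largest allocation (Unit 2C): Unit 2C becomes $6,840.

Unit 4A: $3,700 | Unit 3A: $6,820 | Unit 2C: $6,840 | Unit G2: $3,380 | Unit PH1: $6,190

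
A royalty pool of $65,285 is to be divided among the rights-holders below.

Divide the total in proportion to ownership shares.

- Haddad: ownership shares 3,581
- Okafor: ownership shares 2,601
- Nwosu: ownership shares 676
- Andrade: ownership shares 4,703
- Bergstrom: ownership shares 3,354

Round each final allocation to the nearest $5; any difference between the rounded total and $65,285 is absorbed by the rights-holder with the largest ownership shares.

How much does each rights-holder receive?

Sum of ownership shares: 3,581 + 2,601 + 676 + 4,703 + 3,354 = 14,915.
Unrounded shares: Haddad 15,674.53; Okafor 11,384.93; Nwosu 2,958.94; Andrade 20,585.68; Bergstrom 14,680.92.
At nearest $5: Haddad $15,675; Okafor $11,385; Nwosu $2,960; Andrade $20,585; Bergstrom $14,680. Sum = $65,285.
Rounded total matches; no reconciliation needed.

Haddad: $15,675; Okafor: $11,385; Nwosu: $2,960; Andrade: $20,585; Bergstrom: $14,680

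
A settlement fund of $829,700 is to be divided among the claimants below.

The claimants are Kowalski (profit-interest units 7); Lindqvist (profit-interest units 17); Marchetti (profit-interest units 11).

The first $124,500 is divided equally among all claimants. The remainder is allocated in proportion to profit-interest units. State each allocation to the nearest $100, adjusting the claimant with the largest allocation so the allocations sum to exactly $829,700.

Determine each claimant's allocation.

Kowalski: $182,500; Lindqvist: $384,100; Marchetti: $263,100

Equal tier: $124,500 ÷ 3 = $41,500 apiece.
Remainder $705,200 by profit-interest units (total 35): Kowalski 141,040.00 → $141,000; Lindqvist 342,525.71 → $342,500; Marchetti 221,634.29 → $221,600.
Rounding difference +$100 on remainder applied to Lindqvist.
Totals: Kowalski $41,500 + $141,000 = $182,500; Lindqvist $41,500 + $342,600 = $384,100; Marchetti $41,500 + $221,600 = $263,100.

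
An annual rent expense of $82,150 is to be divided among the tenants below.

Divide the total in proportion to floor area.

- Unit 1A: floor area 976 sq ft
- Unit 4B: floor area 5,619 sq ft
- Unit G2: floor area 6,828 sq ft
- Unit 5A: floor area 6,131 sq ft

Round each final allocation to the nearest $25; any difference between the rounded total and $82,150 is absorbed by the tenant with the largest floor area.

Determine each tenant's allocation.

Floor area total: 19,554.
Raw shares: Unit 1A 976/19,554 × $82,150 = 4,100.36; Unit 4B 5,619/19,554 × $82,150 = 23,606.47; Unit G2 6,828/19,554 × $82,150 = 28,685.70; Unit 5A 6,131/19,554 × $82,150 = 25,757.47.
Rounded to nearest $25: Unit 1A $4,100; Unit 4B $23,600; Unit G2 $28,675; Unit 5A $25,750. Sum = $82,125.
Difference $82,150 − $82,125 = +$25 applied to largest floor area (Unit G2): Unit G2 becomes $28,700.

Unit 1A: $4,100 | Unit 4B: $23,600 | Unit G2: $28,700 | Unit 5A: $25,750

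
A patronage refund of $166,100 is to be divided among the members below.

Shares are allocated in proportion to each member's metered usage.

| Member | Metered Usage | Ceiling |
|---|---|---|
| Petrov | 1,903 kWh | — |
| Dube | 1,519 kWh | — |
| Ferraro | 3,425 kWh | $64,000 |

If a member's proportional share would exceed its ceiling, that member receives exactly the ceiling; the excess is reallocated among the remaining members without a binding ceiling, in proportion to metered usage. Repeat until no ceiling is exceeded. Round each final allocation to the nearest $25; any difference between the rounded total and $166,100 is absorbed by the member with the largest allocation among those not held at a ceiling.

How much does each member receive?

Total metered usage = 6,847.
Pro-rata shares before constraints: Petrov 46,164.50; Dube 36,849.12; Ferraro 83,086.39.
Cap binds for Ferraro ($64,000); remaining pool $102,100 reallocated over remaining metered usage 3,422.
Remaining shares: Petrov 56,778.58 → $56,775; Dube 45,321.42 → $45,325.

Petrov: $56,775; Dube: $45,325; Ferraro: $64,000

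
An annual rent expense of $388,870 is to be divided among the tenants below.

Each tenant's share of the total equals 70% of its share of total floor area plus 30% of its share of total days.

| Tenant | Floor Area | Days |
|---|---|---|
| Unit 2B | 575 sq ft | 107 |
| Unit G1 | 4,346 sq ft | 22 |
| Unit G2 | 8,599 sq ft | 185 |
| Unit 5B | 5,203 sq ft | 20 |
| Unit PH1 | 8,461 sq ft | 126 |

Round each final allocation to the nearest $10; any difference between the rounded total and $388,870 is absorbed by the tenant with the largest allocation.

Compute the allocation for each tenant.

Unit 2B: $32,890 | Unit G1: $49,100 | Unit G2: $133,030 | Unit 5B: $57,170 | Unit PH1: $116,680

Totals — floor area 27,184, days 460.
Combined weights (70% floor area + 30% days): Unit 2B 0.0846; Unit G1 0.1263; Unit G2 0.3421; Unit 5B 0.1470; Unit PH1 0.3000.
Unrounded shares: Unit 2B 32,894.17; Unit G1 49,098.43; Unit G2 133,024.74; Unit 5B 57,172.84; Unit PH1 116,679.82.
At nearest $10: Unit 2B $32,890; Unit G1 $49,100; Unit G2 $133,020; Unit 5B $57,170; Unit PH1 $116,680. Sum = $388,860.
Difference $388,870 − $388,860 = +$10 applied to largest allocation (Unit G2): Unit G2 becomes $133,030.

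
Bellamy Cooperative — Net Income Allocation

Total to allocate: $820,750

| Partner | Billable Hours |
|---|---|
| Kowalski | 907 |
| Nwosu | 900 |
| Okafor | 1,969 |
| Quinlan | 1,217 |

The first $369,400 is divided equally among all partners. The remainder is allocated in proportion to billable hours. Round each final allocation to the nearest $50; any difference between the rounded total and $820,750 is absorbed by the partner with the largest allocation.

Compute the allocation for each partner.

$369,400 shared equally gives $92,350 per partner.
Remainder $451,350 by billable hours (total 4,993): Kowalski 81,989.68 → $82,000; Nwosu 81,356.90 → $81,350; Okafor 177,990.82 → $178,000; Quinlan 110,012.61 → $110,000.
Totals: Kowalski $92,350 + $82,000 = $174,350; Nwosu $92,350 + $81,350 = $173,700; Okafor $92,350 + $178,000 = $270,350; Quinlan $92,350 + $110,000 = $202,350.

Kowalski: $174,350; Nwosu: $173,700; Okafor: $270,350; Quinlan: $202,350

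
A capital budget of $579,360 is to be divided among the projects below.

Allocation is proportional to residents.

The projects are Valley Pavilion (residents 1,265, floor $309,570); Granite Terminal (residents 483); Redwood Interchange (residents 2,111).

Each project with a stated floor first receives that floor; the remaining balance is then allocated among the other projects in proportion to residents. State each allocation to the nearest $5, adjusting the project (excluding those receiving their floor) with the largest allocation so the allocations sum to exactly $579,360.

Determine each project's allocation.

Valley Pavilion: $309,570 | Granite Terminal: $50,235 | Redwood Interchange: $219,555

Fund the minimums — Valley Pavilion $309,570. Remaining pool $269,790.
Remaining pool split over remaining residents 2,594: Granite Terminal 50,234.61 → $50,235; Redwood Interchange 219,555.39 → $219,555.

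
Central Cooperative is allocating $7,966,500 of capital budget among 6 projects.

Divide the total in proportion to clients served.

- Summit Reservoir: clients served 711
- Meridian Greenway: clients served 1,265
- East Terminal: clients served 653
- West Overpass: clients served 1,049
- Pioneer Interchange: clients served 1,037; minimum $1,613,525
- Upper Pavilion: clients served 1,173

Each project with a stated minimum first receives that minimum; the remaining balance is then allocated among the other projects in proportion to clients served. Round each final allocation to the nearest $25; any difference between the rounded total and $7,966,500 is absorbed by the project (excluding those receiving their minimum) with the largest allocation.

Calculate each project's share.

Summit Reservoir: $931,150 · Meridian Greenway: $1,656,675 · East Terminal: $855,175 · West Overpass: $1,373,800 · Pioneer Interchange: $1,613,525 · Upper Pavilion: $1,536,175

Guaranteed amounts: Pioneer Interchange $1,613,525. Remaining pool $6,352,975.
Remaining pool split over remaining clients served 4,851: Summit Reservoir 931,141.05 → $931,150; Meridian Greenway 1,656,671.49 → $1,656,675; East Terminal 855,182.99 → $855,175; West Overpass 1,373,793.19 → $1,373,800; Upper Pavilion 1,536,186.29 → $1,536,175.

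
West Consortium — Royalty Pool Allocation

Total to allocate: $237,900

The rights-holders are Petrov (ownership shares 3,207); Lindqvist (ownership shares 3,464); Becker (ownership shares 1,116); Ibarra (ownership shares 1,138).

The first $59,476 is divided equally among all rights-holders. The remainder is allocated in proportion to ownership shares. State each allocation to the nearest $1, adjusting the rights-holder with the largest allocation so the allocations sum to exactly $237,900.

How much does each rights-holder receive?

Petrov: $78,982 | Lindqvist: $84,120 | Becker: $37,179 | Ibarra: $37,619

First tranche $59,476 split equally: $14,869 each.
Remainder $178,424 by ownership shares (total 8,925): Petrov 64,112.69 → $64,113; Lindqvist 69,250.503 → $69,251; Becker 22,310.497 → $22,310; Ibarra 22,750.31 → $22,750.
Totals: Petrov $14,869 + $64,113 = $78,982; Lindqvist $14,869 + $69,251 = $84,120; Becker $14,869 + $22,310 = $37,179; Ibarra $14,869 + $22,750 = $37,619.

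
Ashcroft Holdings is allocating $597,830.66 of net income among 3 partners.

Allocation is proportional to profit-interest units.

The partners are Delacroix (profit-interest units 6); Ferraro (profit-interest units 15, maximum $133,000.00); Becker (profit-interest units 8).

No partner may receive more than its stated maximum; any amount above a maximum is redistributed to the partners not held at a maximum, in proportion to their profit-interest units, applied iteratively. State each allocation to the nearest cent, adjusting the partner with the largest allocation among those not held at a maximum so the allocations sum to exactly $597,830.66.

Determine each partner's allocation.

Delacroix: $199,213.14 | Ferraro: $133,000.00 | Becker: $265,617.52

Total profit-interest units = 29.
Unconstrained shares: Delacroix 123,689.1021; Ferraro 309,222.7552; Becker 164,918.8028.
Capped: Ferraro ($133,000.00); residual $464,830.66 reallocated over remaining profit-interest units 14.
Shares after redistribution: Delacroix 199,213.1400 → $199,213.14; Becker 265,617.5200 → $265,617.52.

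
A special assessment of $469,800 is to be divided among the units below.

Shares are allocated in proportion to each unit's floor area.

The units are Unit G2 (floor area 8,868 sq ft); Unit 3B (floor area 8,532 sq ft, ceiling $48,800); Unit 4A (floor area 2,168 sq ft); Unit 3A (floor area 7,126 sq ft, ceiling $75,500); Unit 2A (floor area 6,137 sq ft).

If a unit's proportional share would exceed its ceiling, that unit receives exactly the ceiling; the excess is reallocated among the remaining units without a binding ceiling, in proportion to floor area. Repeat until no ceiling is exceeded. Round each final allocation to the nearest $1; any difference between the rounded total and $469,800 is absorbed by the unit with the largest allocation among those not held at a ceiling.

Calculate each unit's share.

Sum of floor area: 32,831.
Pro-rata shares before constraints: Unit G2 126,897.94; Unit 3B 122,089.90; Unit 4A 31,023.31; Unit 3A 101,970.54; Unit 2A 87,818.30.
Capped: Unit 3B ($48,800), Unit 3A ($75,500); balance $345,500 reallocated over remaining floor area 17,173.
Remaining shares: Unit G2 178,413.44 → $178,413; Unit 4A 43,617.54 → $43,618; Unit 2A 123,469.02 → $123,469.

Unit G2: $178,413 | Unit 3B: $48,800 | Unit 4A: $43,618 | Unit 3A: $75,500 | Unit 2A: $123,469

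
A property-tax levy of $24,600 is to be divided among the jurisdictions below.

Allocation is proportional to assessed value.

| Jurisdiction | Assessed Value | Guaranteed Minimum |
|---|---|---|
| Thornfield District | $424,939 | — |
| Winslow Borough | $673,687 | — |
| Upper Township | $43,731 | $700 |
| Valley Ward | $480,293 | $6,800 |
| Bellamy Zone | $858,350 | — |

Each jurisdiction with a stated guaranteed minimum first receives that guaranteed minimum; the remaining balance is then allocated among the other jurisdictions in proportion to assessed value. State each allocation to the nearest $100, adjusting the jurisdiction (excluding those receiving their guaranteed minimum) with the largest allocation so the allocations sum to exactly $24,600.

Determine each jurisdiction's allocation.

Minimums first: Upper Township $700; Valley Ward $6,800. Remaining pool $17,100.
Remaining pool split over remaining assessed value 1,956,976: Thornfield District 3,713.10 → $3,700; Winslow Borough 5,886.66 → $5,900; Bellamy Zone 7,500.24 → $7,500.

Thornfield District: $3,700; Winslow Borough: $5,900; Upper Township: $700; Valley Ward: $6,800; Bellamy Zone: $7,500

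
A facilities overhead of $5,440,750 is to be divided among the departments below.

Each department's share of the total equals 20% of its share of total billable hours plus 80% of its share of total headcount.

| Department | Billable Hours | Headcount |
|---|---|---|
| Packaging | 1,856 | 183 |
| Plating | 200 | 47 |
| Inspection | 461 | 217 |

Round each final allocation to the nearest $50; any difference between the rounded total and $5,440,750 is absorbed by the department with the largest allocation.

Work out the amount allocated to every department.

Packaging: $2,584,350; Plating: $544,100; Inspection: $2,312,300

Billable hours total 2,517; headcount total 447.
Composite weights (20% billable hours + 80% headcount): Packaging 0.4750; Plating 0.1000; Inspection 0.4250.
Unrounded shares: Packaging 2,584,323.25; Plating 544,119.97; Inspection 2,312,306.78.
After rounding ($50): Packaging $2,584,300; Plating $544,100; Inspection $2,312,300. Sum = $5,440,700.
Difference $5,440,750 − $5,440,700 = +$50 applied to largest allocation (Packaging): Packaging becomes $2,584,350.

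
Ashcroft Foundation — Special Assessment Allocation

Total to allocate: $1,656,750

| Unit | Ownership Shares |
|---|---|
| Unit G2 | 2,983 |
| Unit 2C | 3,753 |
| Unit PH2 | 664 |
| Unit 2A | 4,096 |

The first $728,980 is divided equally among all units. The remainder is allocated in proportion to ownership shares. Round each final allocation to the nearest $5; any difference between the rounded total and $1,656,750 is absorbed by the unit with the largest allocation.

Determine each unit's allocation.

Unit G2: $422,985 | Unit 2C: $485,125 | Unit PH2: $235,830 | Unit 2A: $512,810

Equal tier: $728,980 ÷ 4 = $182,245 apiece.
Remainder $927,770 by ownership shares (total 11,496): Unit G2 240,739.21 → $240,740; Unit 2C 302,881.07 → $302,880; Unit PH2 53,587.27 → $53,585; Unit 2A 330,562.45 → $330,560.
Rounding difference +$5 on remainder applied to Unit 2A.
Totals: Unit G2 $182,245 + $240,740 = $422,985; Unit 2C $182,245 + $302,880 = $485,125; Unit PH2 $182,245 + $53,585 = $235,830; Unit 2A $182,245 + $330,565 = $512,810.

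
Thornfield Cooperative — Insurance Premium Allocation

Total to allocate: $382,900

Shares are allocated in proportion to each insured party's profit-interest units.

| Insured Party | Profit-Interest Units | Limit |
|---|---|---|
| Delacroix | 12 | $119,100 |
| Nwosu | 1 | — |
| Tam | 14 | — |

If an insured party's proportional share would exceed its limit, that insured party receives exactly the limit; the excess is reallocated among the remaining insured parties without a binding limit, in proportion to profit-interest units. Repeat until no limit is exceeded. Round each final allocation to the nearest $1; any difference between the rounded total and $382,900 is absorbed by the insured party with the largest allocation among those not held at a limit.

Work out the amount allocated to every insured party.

Delacroix: $119,100 · Nwosu: $17,587 · Tam: $246,213

Total profit-interest units = 27.
Unconstrained shares: Delacroix 170,177.78; Nwosu 14,181.48; Tam 198,540.74.
Capped: Delacroix ($119,100); residual $263,800 reallocated over remaining profit-interest units 15.
Redistributed shares: Nwosu 17,586.67 → $17,587; Tam 246,213.33 → $246,213.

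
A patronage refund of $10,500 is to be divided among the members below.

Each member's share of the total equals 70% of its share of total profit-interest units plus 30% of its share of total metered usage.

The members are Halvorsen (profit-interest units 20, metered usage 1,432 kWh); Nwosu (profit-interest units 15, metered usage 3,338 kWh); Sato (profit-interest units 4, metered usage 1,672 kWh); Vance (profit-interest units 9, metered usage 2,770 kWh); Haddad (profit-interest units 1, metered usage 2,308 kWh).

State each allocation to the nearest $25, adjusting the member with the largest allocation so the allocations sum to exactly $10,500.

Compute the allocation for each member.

Totals — profit-interest units 49, metered usage 11,520.
Combined weights (70% profit-interest units + 30% metered usage): Halvorsen 0.3230; Nwosu 0.3012; Sato 0.1007; Vance 0.2007; Haddad 0.0744.
Pro-rata amounts: Halvorsen 3,391.56; Nwosu 3,162.73; Sato 1,057.19; Vance 2,107.42; Haddad 781.09.
At nearest $25: Halvorsen $3,400; Nwosu $3,175; Sato $1,050; Vance $2,100; Haddad $775. Sum = $10,500.
No rounding difference to absorb.

Halvorsen: $3,400 · Nwosu: $3,175 · Sato: $1,050 · Vance: $2,100 · Haddad: $775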